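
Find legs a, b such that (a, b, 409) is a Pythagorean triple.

We need a² + b² = 409² = 167281.
Trying: 391² + 120² = 152881 + 14400 = 167281 ✓

(391, 120, 409)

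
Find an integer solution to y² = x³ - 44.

Try small integer x values and check whether x³ - 44 is a perfect square.
x = 5: x³ - 44 = 5³ - 44 = 125 - 44 = 81
Is 81 a perfect square? 9² = 81 ✓
So (x, y) = (5, 9) is a solution.

x = 5, y = 9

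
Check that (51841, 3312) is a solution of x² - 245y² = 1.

Compute x² = 51841² = 2687489281
Compute 245y² = 245·3312² = 245·10969344 = 2687489280
x² - 245y² = 2687489281 - 2687489280 = 1
Since this equals 1, (51841, 3312) is a solution.

Yes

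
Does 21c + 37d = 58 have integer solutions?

Step 1: Compute gcd(21, 37).
gcd(21, 37) = 1

Step 2: Check divisibility.
Does 1 divide 58? 58 = 1 x 58, so yes.

By the theorem on linear Diophantine equations, 21c + 37d = 58 has integer solutions if and only if gcd(21, 37) divides 58. Since 1 | 58, solutions exist.

Yes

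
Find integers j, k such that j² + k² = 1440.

We need to find integers j, k > 0 such that j² + k² = 1440.
Trying j = 12: k² = 1440 - 12² = 1440 - 144 = 1296
k = 36
Check: 12² + 36² = 144 + 1296 = 1440 ✓

1440 = 12² + 36²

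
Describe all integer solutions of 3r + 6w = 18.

Step 1: Compute gcd(3, 6) = 3.
Since 3 divides 18, solutions exist.

Step 2: Find a particular solution using extended Euclidean algorithm.
We get r₀ = 6, w₀ = 0.
Check: 3*6 + 6*0 = 18 = 18 ✓

Step 3: Write the general solution.
r = 6 + (6/3)t = 6 + 2t
w = 0 - (3/3)t = 0 - 1t
for any integer t.

r = 6 + 2t, w = 0 - 1t for integer t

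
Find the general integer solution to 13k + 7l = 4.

Step 1: Compute gcd(13, 7) = 1.
Since 1 divides 4, solutions exist.

Step 2: Find a particular solution using extended Euclidean algorithm.
We get k₀ = -4, l₀ = 8.
Check: 13*-4 + 7*8 = 4 = 4 ✓

Step 3: Write the general solution.
k = -4 + (7/1)t = -4 + 7t
l = 8 - (13/1)t = 8 - 13t
for any integer t.

k = -4 + 7t, l = 8 - 13t for integer t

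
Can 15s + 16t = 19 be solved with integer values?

Step 1: Compute gcd(15, 16).
gcd(15, 16) = 1

Step 2: Check divisibility.
Does 1 divide 19? 19 = 1 x 19, so yes.

By the theorem on linear Diophantine equations, 15s + 16t = 19 has integer solutions if and only if gcd(15, 16) divides 19. Since 1 | 19, solutions exist.

Yes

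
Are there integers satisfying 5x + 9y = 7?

Step 1: Compute gcd(5, 9).
gcd(5, 9) = 1

Step 2: Check divisibility.
Does 1 divide 7? 7 = 1 x 7, so yes.

By the theorem on linear Diophantine equations, 5x + 9y = 7 has integer solutions if and only if gcd(5, 9) divides 7. Since 1 | 7, solutions exist.

Yes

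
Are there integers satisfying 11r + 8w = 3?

Step 1: Compute gcd(11, 8).
gcd(11, 8) = 1

Step 2: Check divisibility.
Does 1 divide 3? 3 = 1 x 3, so yes.

By the theorem on linear Diophantine equations, 11r + 8w = 3 has integer solutions if and only if gcd(11, 8) divides 3. Since 1 | 3, solutions exist.

Yes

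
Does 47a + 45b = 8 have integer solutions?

Step 1: Compute gcd(47, 45).
gcd(47, 45) = 1

Step 2: Check divisibility.
Does 1 divide 8? 8 = 1 x 8, so yes.

By the theorem on linear Diophantine equations, 47a + 45b = 8 has integer solutions if and only if gcd(47, 45) divides 8. Since 1 | 8, solutions exist.

Yes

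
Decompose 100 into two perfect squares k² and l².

We need to find integers k, l > 0 such that k² + l² = 100.
Trying k = 6: l² = 100 - 6² = 100 - 36 = 64
l = 8
Check: 6² + 8² = 36 + 64 = 100 ✓

100 = 6² + 8²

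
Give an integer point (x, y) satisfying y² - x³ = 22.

Try small integer x values and check whether x³ + 22 is a perfect square.
x = 3: x³ + 22 = 3³ + 22 = 27 + 22 = 49
Is 49 a perfect square? 7² = 49 ✓
So (x, y) = (3, 7) is a solution.

x = 3, y = 7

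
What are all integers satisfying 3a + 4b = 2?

Step 1: Compute gcd(3, 4) = 1.
Since 1 divides 2, solutions exist.

Step 2: Find a particular solution using extended Euclidean algorithm.
We get a₀ = -2, b₀ = 2.
Check: 3*-2 + 4*2 = 2 = 2 ✓

Step 3: Write the general solution.
a = -2 + (4/1)t = -2 + 4t
b = 2 - (3/1)t = 2 - 3t
for any integer t.

a = -2 + 4t, b = 2 - 3t for integer t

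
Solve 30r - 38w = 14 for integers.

Step 1: Check solvability.
gcd(30, 38) = 2
Since 2 divides 14, solutions exist.

Step 2: Apply extended Euclidean algorithm to find gcd.
We find integers such that 30*x0 + 38*y0 = 2

Step 3: Scale the particular solution.
Multiply by 14/2 = 7:
r = -35, w = -28

Step 4: Verify.
30*(-35) - 38*(-28) = 14 = 14 ✓

r = -35, w = -28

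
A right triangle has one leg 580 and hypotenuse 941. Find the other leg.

a² = c² - b² = 885481 - 336400 = 549081
a = 741

741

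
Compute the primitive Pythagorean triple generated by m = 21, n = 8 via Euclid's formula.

a = m² - n² = 21² - 8² = 441 - 64 = 377
b = 2mn = 2·21·8 = 336
c = m² + n² = 441 + 64 = 505
Verify: 377² + 336² = 142129 + 112896 = 255025 = 505² ✓

(377, 336, 505)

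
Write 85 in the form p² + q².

We need to find integers p, q > 0 such that p² + q² = 85.
Trying p = 2: q² = 85 - 2² = 85 - 4 = 81
q = 9
Check: 2² + 9² = 4 + 81 = 85 ✓

85 = 2² + 9²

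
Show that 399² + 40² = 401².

Compute a² + b² = 399² + 40² = 159201 + 1600 = 160801
Compute c² = 401² = 160801
Since 160801 = 160801, confirmed.

Yes, it is a Pythagorean triple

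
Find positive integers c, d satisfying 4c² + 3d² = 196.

Try small values of c and check whether (196 - 4c²)/3 is a perfect square.
c = 1: 4·1² = 4, so 3d² = 196 - 4 = 192, giving d² = 64, d = 8.
Check: 4·1² + 3·8² = 4 + 192 = 196 ✓

c = 1, d = 8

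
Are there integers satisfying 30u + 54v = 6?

Step 1: Compute gcd(30, 54).
gcd(30, 54) = 6

Step 2: Check divisibility.
Does 6 divide 6? 6 = 6 x 1, so yes.

By the theorem on linear Diophantine equations, 30u + 54v = 6 has integer solutions if and only if gcd(30, 54) divides 6. Since 6 | 6, solutions exist.

Yes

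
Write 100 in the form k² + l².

We need to find integers k, l > 0 such that k² + l² = 100.
Trying k = 6: l² = 100 - 6² = 100 - 36 = 64
l = 8
Check: 6² + 8² = 36 + 64 = 100 ✓

100 = 6² + 8²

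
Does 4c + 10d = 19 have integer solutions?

Step 1: Compute gcd(4, 10).
gcd(4, 10) = 2

Step 2: Check divisibility.
Does 2 divide 19? 19 = 2 x 9 + 1, so no.

By the theorem on linear Diophantine equations, 4c + 10d = 19 has integer solutions if and only if gcd(4, 10) divides 19. Since 2 does not divide 19, no solutions exist.

No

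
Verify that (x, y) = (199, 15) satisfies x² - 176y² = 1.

Compute x² = 199² = 39601
Compute 176y² = 176·15² = 176·225 = 39600
x² - 176y² = 39601 - 39600 = 1
Since this equals 1, (199, 15) is a solution.

Yes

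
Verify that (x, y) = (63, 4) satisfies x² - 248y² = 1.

Compute x² = 63² = 3969
Compute 248y² = 248·4² = 248·16 = 3968
x² - 248y² = 3969 - 3968 = 1
Since this equals 1, (63, 4) is a solution.

Yes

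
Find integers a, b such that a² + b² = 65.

We need to find integers a, b > 0 such that a² + b² = 65.
Trying a = 1: b² = 65 - 1² = 65 - 1 = 64
b = 8
Check: 1² + 8² = 1 + 64 = 65 ✓

65 = 1² + 8²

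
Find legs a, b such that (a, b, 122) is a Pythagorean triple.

We need a² + b² = 122² = 14884.
Trying: 22² + 120² = 484 + 14400 = 14884 ✓

(22, 120, 122)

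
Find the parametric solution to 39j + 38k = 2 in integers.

Step 1: Compute gcd(39, 38) = 1.
Since 1 divides 2, solutions exist.

Step 2: Find a particular solution using extended Euclidean algorithm.
We get j₀ = 2, k₀ = -2.
Check: 39*2 + 38*-2 = 2 = 2 ✓

Step 3: Write the general solution.
j = 2 + (38/1)t = 2 + 38t
k = -2 - (39/1)t = -2 - 39t
for any integer t.

j = 2 + 38t, k = -2 - 39t for integer t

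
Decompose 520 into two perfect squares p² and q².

We need to find integers p, q > 0 such that p² + q² = 520.
Trying p = 6: q² = 520 - 6² = 520 - 36 = 484
q = 22
Check: 6² + 22² = 36 + 484 = 520 ✓

520 = 6² + 22²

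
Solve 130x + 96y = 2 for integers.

Step 1: Check solvability.
gcd(130, 96) = 2
Since 2 divides 2, solutions exist.

Step 2: Apply extended Euclidean algorithm to find gcd.
We find integers such that 130*x0 + 96*y0 = 2

Step 3: Scale the particular solution.
Multiply by 2/2 = 1:
x = 17, y = -23

Step 4: Verify.
130*(17) + 96*(-23) = 2 = 2 ✓

x = 17, y = -23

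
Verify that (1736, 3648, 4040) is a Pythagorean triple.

Compute a² + b² = 1736² + 3648² = 3013696 + 13307904 = 16321600
Compute c² = 4040² = 16321600
Since 16321600 = 16321600, confirmed.

Yes, it is a Pythagorean triple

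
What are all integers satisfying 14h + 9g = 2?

Step 1: Compute gcd(14, 9) = 1.
Since 1 divides 2, solutions exist.

Step 2: Find a particular solution using extended Euclidean algorithm.
We get h₀ = 4, g₀ = -6.
Check: 14*4 + 9*-6 = 2 = 2 ✓

Step 3: Write the general solution.
h = 4 + (9/1)t = 4 + 9t
g = -6 - (14/1)t = -6 - 14t
for any integer t.

h = 4 + 9t, g = -6 - 14t for integer t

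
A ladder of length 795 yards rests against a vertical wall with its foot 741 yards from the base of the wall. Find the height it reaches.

The ladder, wall, and ground form a right triangle with hypotenuse 795 and one leg 741.
By the Pythagorean theorem: h² = 795² - 741² = 632025 - 549081 = 82944
h = √82944 = 288 yards

288 yards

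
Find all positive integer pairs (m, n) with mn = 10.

The positive divisors of 10 are: 1, 2, 5, 10.
Each divisor d gives the pair (d, 10/d):
(1, 10), (2, 5), (5, 2), (10, 1)

(1, 10), (2, 5), (5, 2), (10, 1)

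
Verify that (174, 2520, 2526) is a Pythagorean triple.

Compute a² + b² = 174² + 2520² = 30276 + 6350400 = 6380676
Compute c² = 2526² = 6380676
Since 6380676 = 6380676, confirmed.

Yes, it is a Pythagorean triple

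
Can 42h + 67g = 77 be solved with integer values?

Step 1: Compute gcd(42, 67).
gcd(42, 67) = 1

Step 2: Check divisibility.
Does 1 divide 77? 77 = 1 x 77, so yes.

By the theorem on linear Diophantine equations, 42h + 67g = 77 has integer solutions if and only if gcd(42, 67) divides 77. Since 1 | 77, solutions exist.

Yes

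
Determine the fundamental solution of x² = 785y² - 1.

We need x² = 785y² - 1. Try successive y:
y = 1: x² = 785·1² - 1 = 784 = 28² ✓
Check: 28² - 785·1² = 784 - 785 = -1 ✓

x = 28, y = 1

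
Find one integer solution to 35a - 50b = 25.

Step 1: Check solvability.
gcd(35, 50) = 5
Since 5 divides 25, solutions exist.

Step 2: Apply extended Euclidean algorithm to find gcd.
We find integers such that 35*x0 + 50*y0 = 5

Step 3: Scale the particular solution.
Multiply by 25/5 = 5:
a = 15, b = 10

Step 4: Verify.
35*(15) - 50*(10) = 25 = 25 ✓

a = 15, b = 10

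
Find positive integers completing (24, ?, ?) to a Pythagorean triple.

We need the other leg and hypotenuse such that 24² + x² = c².
Take x = 7, c = 25: 24² + 7² = 576 + 49 = 625 = 25² ✓
Triple: (7, 24, 25)

(7, 24, 25)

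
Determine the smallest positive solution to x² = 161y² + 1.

We seek the smallest positive integers (x, y) with x² - 161y² = 1, i.e., x² = 161y² + 1.
Try successive y values:
y = 1: x² = 161·1² + 1 = 162, not a perfect square
y = 2: x² = 161·2² + 1 = 645, not a perfect square
y = 3: x² = 161·3² + 1 = 1450, not a perfect square
... continuing the search (or via continued fractions) ...
y = 928: x² = 161·928² + 1 = 138650625, x = 11775 ✓

Verify: 11775² - 161·928² = 138650625 - 138650624 = 1 ✓

x = 11775, y = 928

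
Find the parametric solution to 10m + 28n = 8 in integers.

Step 1: Compute gcd(10, 28) = 2.
Since 2 divides 8, solutions exist.

Step 2: Find a particular solution using extended Euclidean algorithm.
We get m₀ = 12, n₀ = -4.
Check: 10*12 + 28*-4 = 8 = 8 ✓

Step 3: Write the general solution.
m = 12 + (28/2)t = 12 + 14t
n = -4 - (10/2)t = -4 - 5t
for any integer t.

m = 12 + 14t, n = -4 - 5t for integer t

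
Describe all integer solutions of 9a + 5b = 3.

Step 1: Compute gcd(9, 5) = 1.
Since 1 divides 3, solutions exist.

Step 2: Find a particular solution using extended Euclidean algorithm.
We get a₀ = -3, b₀ = 6.
Check: 9*-3 + 5*6 = 3 = 3 ✓

Step 3: Write the general solution.
a = -3 + (5/1)t = -3 + 5t
b = 6 - (9/1)t = 6 - 9t
for any integer t.

a = -3 + 5t, b = 6 - 9t for integer t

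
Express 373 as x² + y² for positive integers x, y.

We need to find integers x, y > 0 such that x² + y² = 373.
Trying x = 7: y² = 373 - 7² = 373 - 49 = 324
y = 18
Check: 7² + 18² = 49 + 324 = 373 ✓

373 = 7² + 18²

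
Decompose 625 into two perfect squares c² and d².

We need to find integers c, d > 0 such that c² + d² = 625.
Trying c = 7: d² = 625 - 7² = 625 - 49 = 576
d = 24
Check: 7² + 24² = 49 + 576 = 625 ✓

625 = 7² + 24²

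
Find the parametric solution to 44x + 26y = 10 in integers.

Step 1: Compute gcd(44, 26) = 2.
Since 2 divides 10, solutions exist.

Step 2: Find a particular solution using extended Euclidean algorithm.
We get x₀ = 15, y₀ = -25.
Check: 44*15 + 26*-25 = 10 = 10 ✓

Step 3: Write the general solution.
x = 15 + (26/2)t = 15 + 13t
y = -25 - (44/2)t = -25 - 22t
for any integer t.

x = 15 + 13t, y = -25 - 22t for integer t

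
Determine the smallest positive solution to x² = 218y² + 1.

We seek the smallest positive integers (x, y) with x² - 218y² = 1, i.e., x² = 218y² + 1.
Try successive y values:
y = 1: x² = 218·1² + 1 = 219, not a perfect square
y = 2: x² = 218·2² + 1 = 873, not a perfect square
y = 3: x² = 218·3² + 1 = 1963, not a perfect square
... continuing the search (or via continued fractions) ...
y = 8534: x² = 218·8534² + 1 = 15876756009, x = 126003 ✓

Verify: 126003² - 218·8534² = 15876756009 - 15876756008 = 1 ✓

x = 126003, y = 8534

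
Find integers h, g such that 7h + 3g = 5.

Step 1: Check solvability.
gcd(7, 3) = 1
Since 1 divides 5, solutions exist.

Step 2: Apply extended Euclidean algorithm to find gcd.
We find integers such that 7*x0 + 3*y0 = 1

Step 3: Scale the particular solution.
Multiply by 5/1 = 5:
h = 5, g = -10

Step 4: Verify.
7*(5) + 3*(-10) = 5 = 5 ✓

h = 5, g = -10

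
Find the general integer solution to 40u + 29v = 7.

Step 1: Compute gcd(40, 29) = 1.
Since 1 divides 7, solutions exist.

Step 2: Find a particular solution using extended Euclidean algorithm.
We get u₀ = 56, v₀ = -77.
Check: 40*56 + 29*-77 = 7 = 7 ✓

Step 3: Write the general solution.
u = 56 + (29/1)t = 56 + 29t
v = -77 - (40/1)t = -77 - 40t
for any integer t.

u = 56 + 29t, v = -77 - 40t for integer t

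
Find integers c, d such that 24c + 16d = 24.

Step 1: Check solvability.
gcd(24, 16) = 8
Since 8 divides 24, solutions exist.

Step 2: Apply extended Euclidean algorithm to find gcd.
We find integers such that 24*x0 + 16*y0 = 8

Step 3: Scale the particular solution.
Multiply by 24/8 = 3:
c = 3, d = -3

Step 4: Verify.
24*(3) + 16*(-3) = 24 = 24 ✓

c = 3, d = -3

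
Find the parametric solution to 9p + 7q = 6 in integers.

Step 1: Compute gcd(9, 7) = 1.
Since 1 divides 6, solutions exist.

Step 2: Find a particular solution using extended Euclidean algorithm.
We get p₀ = -18, q₀ = 24.
Check: 9*-18 + 7*24 = 6 = 6 ✓

Step 3: Write the general solution.
p = -18 + (7/1)t = -18 + 7t
q = 24 - (9/1)t = 24 - 9t
for any integer t.

p = -18 + 7t, q = 24 - 9t for integer t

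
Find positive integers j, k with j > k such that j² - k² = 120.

Factor: j² - k² = (j+k)(j-k) = 120.
We need two factors of 120 with the same parity.
Use j+k = 60 and j-k = 2 (product 60·2 = 120).
Adding: 2j = 62, so j = 31.
Subtracting: 2k = 58, so k = 29.
Check: 31² - 29² = 961 - 841 = 120 ✓

j = 31, k = 29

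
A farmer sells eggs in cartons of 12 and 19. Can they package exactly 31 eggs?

We need non-negative a, b with 12a + 19b = 31.
gcd(12, 19) = 1 divides 31.
Try a = 1: 19b = 31 - 12 = 19, so b = 1.
One way: 1 cartons of 12 and 1 cartons of 19.

Yes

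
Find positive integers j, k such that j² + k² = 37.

Search for j with 37 - j² a perfect square.
j = 1: 37 - 1² = 37 - 1 = 36 = 6² ✓
So j = 1, k = 6.

j = 1, k = 6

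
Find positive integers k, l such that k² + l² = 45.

Search for k with 45 - k² a perfect square.
k = 3: 45 - 3² = 45 - 9 = 36 = 6² ✓
So k = 3, l = 6.

k = 3, l = 6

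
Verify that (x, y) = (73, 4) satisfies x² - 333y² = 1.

Compute x² = 73² = 5329
Compute 333y² = 333·4² = 333·16 = 5328
x² - 333y² = 5329 - 5328 = 1
Since this equals 1, (73, 4) is a solution.

Yes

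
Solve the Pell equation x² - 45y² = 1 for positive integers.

We seek the smallest positive integers (x, y) with x² - 45y² = 1, i.e., x² = 45y² + 1.
Try successive y values:
y = 1: x² = 45·1² + 1 = 46, not a perfect square
y = 2: x² = 45·2² + 1 = 181, not a perfect square
y = 3: x² = 45·3² + 1 = 406, not a perfect square
... continuing the search (or via continued fractions) ...
y = 24: x² = 45·24² + 1 = 25921, x = 161 ✓

Verify: 161² - 45·24² = 25921 - 25920 = 1 ✓

x = 161, y = 24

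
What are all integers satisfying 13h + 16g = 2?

Step 1: Compute gcd(13, 16) = 1.
Since 1 divides 2, solutions exist.

Step 2: Find a particular solution using extended Euclidean algorithm.
We get h₀ = 10, g₀ = -8.
Check: 13*10 + 16*-8 = 2 = 2 ✓

Step 3: Write the general solution.
h = 10 + (16/1)t = 10 + 16t
g = -8 - (13/1)t = -8 - 13t
for any integer t.

h = 10 + 16t, g = -8 - 13t for integer t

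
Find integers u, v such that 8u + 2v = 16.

Step 1: Check solvability.
gcd(8, 2) = 2
Since 2 divides 16, solutions exist.

Step 2: Apply extended Euclidean algorithm to find gcd.
We find integers such that 8*x0 + 2*y0 = 2

Step 3: Scale the particular solution.
Multiply by 16/2 = 8:
u = 0, v = 8

Step 4: Verify.
8*(0) + 2*(8) = 16 = 16 ✓

u = 0, v = 8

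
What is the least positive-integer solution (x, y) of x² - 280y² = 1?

We seek the smallest positive integers (x, y) with x² - 280y² = 1, i.e., x² = 280y² + 1.
Try successive y values:
y = 1: x² = 280·1² + 1 = 281, not a perfect square
y = 2: x² = 280·2² + 1 = 1121, not a perfect square
y = 3: x² = 280·3² + 1 = 2521, not a perfect square
... continuing the search (or via continued fractions) ...
y = 15: x² = 280·15² + 1 = 63001, x = 251 ✓

Verify: 251² - 280·15² = 63001 - 63000 = 1 ✓

x = 251, y = 15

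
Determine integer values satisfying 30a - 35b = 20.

Step 1: Check solvability.
gcd(30, 35) = 5
Since 5 divides 20, solutions exist.

Step 2: Apply extended Euclidean algorithm to find gcd.
We find integers such that 30*x0 + 35*y0 = 5

Step 3: Scale the particular solution.
Multiply by 20/5 = 4:
a = -4, b = -4

Step 4: Verify.
30*(-4) - 35*(-4) = 20 = 20 ✓

a = -4, b = -4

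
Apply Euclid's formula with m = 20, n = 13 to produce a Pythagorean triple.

a = m² - n² = 20² - 13² = 400 - 169 = 231
b = 2mn = 2·20·13 = 520
c = m² + n² = 400 + 169 = 569
Verify: 231² + 520² = 53361 + 270400 = 323761 = 569² ✓

(231, 520, 569)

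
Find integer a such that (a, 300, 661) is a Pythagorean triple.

a² = c² - b² = 661² - 300² = 436921 - 90000 = 346921
a = sqrt(346921) = 589

589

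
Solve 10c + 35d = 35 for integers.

Step 1: Check solvability.
gcd(10, 35) = 5
Since 5 divides 35, solutions exist.

Step 2: Apply extended Euclidean algorithm to find gcd.
We find integers such that 10*x0 + 35*y0 = 5

Step 3: Scale the particular solution.
Multiply by 35/5 = 7:
c = -21, d = 7

Step 4: Verify.
10*(-21) + 35*(7) = 35 = 35 ✓

c = -21, d = 7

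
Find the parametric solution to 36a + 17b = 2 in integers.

Step 1: Compute gcd(36, 17) = 1.
Since 1 divides 2, solutions exist.

Step 2: Find a particular solution using extended Euclidean algorithm.
We get a₀ = -16, b₀ = 34.
Check: 36*-16 + 17*34 = 2 = 2 ✓

Step 3: Write the general solution.
a = -16 + (17/1)t = -16 + 17t
b = 34 - (36/1)t = 34 - 36t
for any integer t.

a = -16 + 17t, b = 34 - 36t for integer t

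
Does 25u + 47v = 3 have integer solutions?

Step 1: Compute gcd(25, 47).
gcd(25, 47) = 1

Step 2: Check divisibility.
Does 1 divide 3? 3 = 1 x 3, so yes.

By the theorem on linear Diophantine equations, 25u + 47v = 3 has integer solutions if and only if gcd(25, 47) divides 3. Since 1 | 3, solutions exist.

Yes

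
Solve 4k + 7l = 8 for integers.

Step 1: Check solvability.
gcd(4, 7) = 1
Since 1 divides 8, solutions exist.

Step 2: Apply extended Euclidean algorithm to find gcd.
We find integers such that 4*x0 + 7*y0 = 1

Step 3: Scale the particular solution.
Multiply by 8/1 = 8:
k = 16, l = -8

Step 4: Verify.
4*(16) + 7*(-8) = 8 = 8 ✓

k = 16, l = -8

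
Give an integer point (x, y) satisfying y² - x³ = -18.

Try small integer x values and check whether x³ - 18 is a perfect square.
x = 3: x³ - 18 = 3³ - 18 = 27 - 18 = 9
Is 9 a perfect square? 3² = 9 ✓
So (x, y) = (3, 3) is a solution.

x = 3, y = 3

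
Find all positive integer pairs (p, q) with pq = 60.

The positive divisors of 60 are: 1, 2, 3, 4, 5, 6, 10, 12, 15, 20, 30, 60.
Each divisor d gives the pair (d, 60/d):
(1, 60), (2, 30), (3, 20), (4, 15), (5, 12), (6, 10), (10, 6), (12, 5), (15, 4), (20, 3), (30, 2), (60, 1)

(1, 60), (2, 30), (3, 20), (4, 15), (5, 12), (6, 10), (10, 6), (12, 5), (15, 4), (20, 3), (30, 2), (60, 1)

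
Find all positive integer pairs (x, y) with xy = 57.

The positive divisors of 57 are: 1, 3, 19, 57.
Each divisor d gives the pair (d, 57/d):
(1, 57), (3, 19), (19, 3), (57, 1)

(1, 57), (3, 19), (19, 3), (57, 1)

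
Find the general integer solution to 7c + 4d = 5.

Step 1: Compute gcd(7, 4) = 1.
Since 1 divides 5, solutions exist.

Step 2: Find a particular solution using extended Euclidean algorithm.
We get c₀ = -5, d₀ = 10.
Check: 7*-5 + 4*10 = 5 = 5 ✓

Step 3: Write the general solution.
c = -5 + (4/1)t = -5 + 4t
d = 10 - (7/1)t = 10 - 7t
for any integer t.

c = -5 + 4t, d = 10 - 7t for integer t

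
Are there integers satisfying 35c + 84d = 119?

Step 1: Compute gcd(35, 84).
gcd(35, 84) = 7

Step 2: Check divisibility.
Does 7 divide 119? 119 = 7 x 17, so yes.

By the theorem on linear Diophantine equations, 35c + 84d = 119 has integer solutions if and only if gcd(35, 84) divides 119. Since 7 | 119, solutions exist.

Yes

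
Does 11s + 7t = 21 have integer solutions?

Step 1: Compute gcd(11, 7).
gcd(11, 7) = 1

Step 2: Check divisibility.
Does 1 divide 21? 21 = 1 x 21, so yes.

By the theorem on linear Diophantine equations, 11s + 7t = 21 has integer solutions if and only if gcd(11, 7) divides 21. Since 1 | 21, solutions exist.

Yes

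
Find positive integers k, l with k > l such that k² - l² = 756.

Factor: k² - l² = (k+l)(k-l) = 756.
We need two factors of 756 with the same parity.
Use k+l = 378 and k-l = 2 (product 378·2 = 756).
Adding: 2k = 380, so k = 190.
Subtracting: 2l = 376, so l = 188.
Check: 190² - 188² = 36100 - 35344 = 756 ✓

k = 190, l = 188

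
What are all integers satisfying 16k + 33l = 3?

Step 1: Compute gcd(16, 33) = 1.
Since 1 divides 3, solutions exist.

Step 2: Find a particular solution using extended Euclidean algorithm.
We get k₀ = -6, l₀ = 3.
Check: 16*-6 + 33*3 = 3 = 3 ✓

Step 3: Write the general solution.
k = -6 + (33/1)t = -6 + 33t
l = 3 - (16/1)t = 3 - 16t
for any integer t.

k = -6 + 33t, l = 3 - 16t for integer t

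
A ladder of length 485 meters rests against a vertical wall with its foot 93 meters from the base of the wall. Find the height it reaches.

The ladder, wall, and ground form a right triangle with hypotenuse 485 and one leg 93.
By the Pythagorean theorem: h² = 485² - 93² = 235225 - 8649 = 226576
h = √226576 = 476 meters

476 meters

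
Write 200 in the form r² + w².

We need to find integers r, w > 0 such that r² + w² = 200.
Trying r = 2: w² = 200 - 2² = 200 - 4 = 196
w = 14
Check: 2² + 14² = 4 + 196 = 200 ✓

200 = 2² + 14²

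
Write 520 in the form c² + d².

We need to find integers c, d > 0 such that c² + d² = 520.
Trying c = 6: d² = 520 - 6² = 520 - 36 = 484
d = 22
Check: 6² + 22² = 36 + 484 = 520 ✓

520 = 6² + 22²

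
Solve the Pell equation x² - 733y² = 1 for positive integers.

We seek the smallest positive integers (x, y) with x² - 733y² = 1, i.e., x² = 733y² + 1.
Try successive y values:
y = 1: x² = 733·1² + 1 = 734, not a perfect square
y = 2: x² = 733·2² + 1 = 2933, not a perfect square
y = 3: x² = 733·3² + 1 = 6598, not a perfect square
... continuing the search (or via continued fractions) ...
y = 7213860: x² = 733·7213860² + 1 = 38145155881006801, x = 195307849 ✓

Verify: 195307849² - 733·7213860² = 38145155881006801 - 38145155881006800 = 1 ✓

x = 195307849, y = 7213860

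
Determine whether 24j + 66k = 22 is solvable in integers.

Step 1: Compute gcd(24, 66).
gcd(24, 66) = 6

Step 2: Check divisibility.
Does 6 divide 22? 22 = 6 x 3 + 4, so no.

By the theorem on linear Diophantine equations, 24j + 66k = 22 has integer solutions if and only if gcd(24, 66) divides 22. Since 6 does not divide 22, no solutions exist.

No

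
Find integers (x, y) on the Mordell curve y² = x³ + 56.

Try small integer x values and check whether x³ + 56 is a perfect square.
x = 2: x³ + 56 = 2³ + 56 = 8 + 56 = 64
Is 64 a perfect square? 8² = 64 ✓
So (x, y) = (2, 8) is a solution.

x = 2, y = 8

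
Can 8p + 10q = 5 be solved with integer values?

Step 1: Compute gcd(8, 10).
gcd(8, 10) = 2

Step 2: Check divisibility.
Does 2 divide 5? 5 = 2 x 2 + 1, so no.

By the theorem on linear Diophantine equations, 8p + 10q = 5 has integer solutions if and only if gcd(8, 10) divides 5. Since 2 does not divide 5, no solutions exist.

No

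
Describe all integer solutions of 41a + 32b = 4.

Step 1: Compute gcd(41, 32) = 1.
Since 1 divides 4, solutions exist.

Step 2: Find a particular solution using extended Euclidean algorithm.
We get a₀ = -28, b₀ = 36.
Check: 41*-28 + 32*36 = 4 = 4 ✓

Step 3: Write the general solution.
a = -28 + (32/1)t = -28 + 32t
b = 36 - (41/1)t = 36 - 41t
for any integer t.

a = -28 + 32t, b = 36 - 41t for integer t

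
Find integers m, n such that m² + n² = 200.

We need to find integers m, n > 0 such that m² + n² = 200.
Trying m = 2: n² = 200 - 2² = 200 - 4 = 196
n = 14
Check: 2² + 14² = 4 + 196 = 200 ✓

200 = 2² + 14²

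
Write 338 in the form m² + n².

We need to find integers m, n > 0 such that m² + n² = 338.
Trying m = 7: n² = 338 - 7² = 338 - 49 = 289
n = 17
Check: 7² + 17² = 49 + 289 = 338 ✓

338 = 7² + 17²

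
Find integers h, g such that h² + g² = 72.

We need to find integers h, g > 0 such that h² + g² = 72.
Trying h = 6: g² = 72 - 6² = 72 - 36 = 36
g = 6
Check: 6² + 6² = 36 + 36 = 72 ✓

72 = 6² + 6²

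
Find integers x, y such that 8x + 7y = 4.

Step 1: Check solvability.
gcd(8, 7) = 1
Since 1 divides 4, solutions exist.

Step 2: Apply extended Euclidean algorithm to find gcd.
We find integers such that 8*x0 + 7*y0 = 1

Step 3: Scale the particular solution.
Multiply by 4/1 = 4:
x = 4, y = -4

Step 4: Verify.
8*(4) + 7*(-4) = 4 = 4 ✓

x = 4, y = -4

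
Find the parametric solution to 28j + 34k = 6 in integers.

Step 1: Compute gcd(28, 34) = 2.
Since 2 divides 6, solutions exist.

Step 2: Find a particular solution using extended Euclidean algorithm.
We get j₀ = -18, k₀ = 15.
Check: 28*-18 + 34*15 = 6 = 6 ✓

Step 3: Write the general solution.
j = -18 + (34/2)t = -18 + 17t
k = 15 - (28/2)t = 15 - 14t
for any integer t.

j = -18 + 17t, k = 15 - 14t for integer t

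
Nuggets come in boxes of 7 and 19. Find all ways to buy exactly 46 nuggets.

We need non-negative integers (x, y) with 7x + 19y = 46.
For each x in 0..6, check if 46 - 7x is a non-negative multiple of 19.
No x yields an integer y ≥ 0.

No solution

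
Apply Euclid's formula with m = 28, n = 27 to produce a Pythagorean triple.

a = m² - n² = 28² - 27² = 784 - 729 = 55
b = 2mn = 2·28·27 = 1512
c = m² + n² = 784 + 729 = 1513
Verify: 55² + 1512² = 3025 + 2286144 = 2289169 = 1513² ✓

(55, 1512, 1513)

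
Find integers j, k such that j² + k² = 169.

We need to find integers j, k > 0 such that j² + k² = 169.
Trying j = 5: k² = 169 - 5² = 169 - 25 = 144
k = 12
Check: 5² + 12² = 25 + 144 = 169 ✓

169 = 5² + 12²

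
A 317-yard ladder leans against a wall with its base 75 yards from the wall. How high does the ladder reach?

The ladder, wall, and ground form a right triangle with hypotenuse 317 and one leg 75.
By the Pythagorean theorem: h² = 317² - 75² = 100489 - 5625 = 94864
h = √94864 = 308 yards

308 yards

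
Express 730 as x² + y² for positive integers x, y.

We need to find integers x, y > 0 such that x² + y² = 730.
Trying x = 1: y² = 730 - 1² = 730 - 1 = 729
y = 27
Check: 1² + 27² = 1 + 729 = 730 ✓

730 = 1² + 27²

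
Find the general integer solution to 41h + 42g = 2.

Step 1: Compute gcd(41, 42) = 1.
Since 1 divides 2, solutions exist.

Step 2: Find a particular solution using extended Euclidean algorithm.
We get h₀ = -2, g₀ = 2.
Check: 41*-2 + 42*2 = 2 = 2 ✓

Step 3: Write the general solution.
h = -2 + (42/1)t = -2 + 42t
g = 2 - (41/1)t = 2 - 41t
for any integer t.

h = -2 + 42t, g = 2 - 41t for integer t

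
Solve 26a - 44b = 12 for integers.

Step 1: Check solvability.
gcd(26, 44) = 2
Since 2 divides 12, solutions exist.

Step 2: Apply extended Euclidean algorithm to find gcd.
We find integers such that 26*x0 + 44*y0 = 2

Step 3: Scale the particular solution.
Multiply by 12/2 = 6:
a = -30, b = -18

Step 4: Verify.
26*(-30) - 44*(-18) = 12 = 12 ✓

a = -30, b = -18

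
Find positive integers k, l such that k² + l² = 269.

Search for k with 269 - k² a perfect square.
k = 10: 269 - 10² = 269 - 100 = 169 = 13² ✓
So k = 10, l = 13.

k = 10, l = 13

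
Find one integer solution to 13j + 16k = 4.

Step 1: Check solvability.
gcd(13, 16) = 1
Since 1 divides 4, solutions exist.

Step 2: Apply extended Euclidean algorithm to find gcd.
We find integers such that 13*x0 + 16*y0 = 1

Step 3: Scale the particular solution.
Multiply by 4/1 = 4:
j = 20, k = -16

Step 4: Verify.
13*(20) + 16*(-16) = 4 = 4 ✓

j = 20, k = -16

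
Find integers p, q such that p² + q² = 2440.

We need to find integers p, q > 0 such that p² + q² = 2440.
Trying p = 18: q² = 2440 - 18² = 2440 - 324 = 2116
q = 46
Check: 18² + 46² = 324 + 2116 = 2440 ✓

2440 = 18² + 46²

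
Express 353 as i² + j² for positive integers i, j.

We need to find integers i, j > 0 such that i² + j² = 353.
Trying i = 8: j² = 353 - 8² = 353 - 64 = 289
j = 17
Check: 8² + 17² = 64 + 289 = 353 ✓

353 = 8² + 17²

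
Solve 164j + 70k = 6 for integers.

Step 1: Check solvability.
gcd(164, 70) = 2
Since 2 divides 6, solutions exist.

Step 2: Apply extended Euclidean algorithm to find gcd.
We find integers such that 164*x0 + 70*y0 = 2

Step 3: Scale the particular solution.
Multiply by 6/2 = 3:
j = 9, k = -21

Step 4: Verify.
164*(9) + 70*(-21) = 6 = 6 ✓

j = 9, k = -21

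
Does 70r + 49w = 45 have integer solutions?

Step 1: Compute gcd(70, 49).
gcd(70, 49) = 7

Step 2: Check divisibility.
Does 7 divide 45? 45 = 7 x 6 + 3, so no.

By the theorem on linear Diophantine equations, 70r + 49w = 45 has integer solutions if and only if gcd(70, 49) divides 45. Since 7 does not divide 45, no solutions exist.

No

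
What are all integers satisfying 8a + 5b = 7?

Step 1: Compute gcd(8, 5) = 1.
Since 1 divides 7, solutions exist.

Step 2: Find a particular solution using extended Euclidean algorithm.
We get a₀ = 14, b₀ = -21.
Check: 8*14 + 5*-21 = 7 = 7 ✓

Step 3: Write the general solution.
a = 14 + (5/1)t = 14 + 5t
b = -21 - (8/1)t = -21 - 8t
for any integer t.

a = 14 + 5t, b = -21 - 8t for integer t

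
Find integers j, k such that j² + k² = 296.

We need to find integers j, k > 0 such that j² + k² = 296.
Trying j = 10: k² = 296 - 10² = 296 - 100 = 196
k = 14
Check: 10² + 14² = 100 + 196 = 296 ✓

296 = 10² + 14²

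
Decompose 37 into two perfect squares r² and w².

We need to find integers r, w > 0 such that r² + w² = 37.
Trying r = 1: w² = 37 - 1² = 37 - 1 = 36
w = 6
Check: 1² + 6² = 1 + 36 = 37 ✓

37 = 1² + 6²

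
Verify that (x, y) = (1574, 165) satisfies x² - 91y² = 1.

Compute x² = 1574² = 2477476
Compute 91y² = 91·165² = 91·27225 = 2477475
x² - 91y² = 2477476 - 2477475 = 1
Since this equals 1, (1574, 165) is a solution.

Yes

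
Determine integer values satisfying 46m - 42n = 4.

Step 1: Check solvability.
gcd(46, 42) = 2
Since 2 divides 4, solutions exist.

Step 2: Apply extended Euclidean algorithm to find gcd.
We find integers such that 46*x0 + 42*y0 = 2

Step 3: Scale the particular solution.
Multiply by 4/2 = 2:
m = -20, n = -22

Step 4: Verify.
46*(-20) - 42*(-22) = 4 = 4 ✓

m = -20, n = -22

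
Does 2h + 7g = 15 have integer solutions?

Step 1: Compute gcd(2, 7).
gcd(2, 7) = 1

Step 2: Check divisibility.
Does 1 divide 15? 15 = 1 x 15, so yes.

By the theorem on linear Diophantine equations, 2h + 7g = 15 has integer solutions if and only if gcd(2, 7) divides 15. Since 1 | 15, solutions exist.

Yes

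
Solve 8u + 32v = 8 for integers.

Step 1: Check solvability.
gcd(8, 32) = 8
Since 8 divides 8, solutions exist.

Step 2: Apply extended Euclidean algorithm to find gcd.
We find integers such that 8*x0 + 32*y0 = 8

Step 3: Scale the particular solution.
Multiply by 8/8 = 1:
u = 1, v = 0

Step 4: Verify.
8*(1) + 32*(0) = 8 = 8 ✓

u = 1, v = 0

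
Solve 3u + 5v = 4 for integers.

Step 1: Check solvability.
gcd(3, 5) = 1
Since 1 divides 4, solutions exist.

Step 2: Apply extended Euclidean algorithm to find gcd.
We find integers such that 3*x0 + 5*y0 = 1

Step 3: Scale the particular solution.
Multiply by 4/1 = 4:
u = 8, v = -4

Step 4: Verify.
3*(8) + 5*(-4) = 4 = 4 ✓

u = 8, v = -4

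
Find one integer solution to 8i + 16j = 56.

Step 1: Check solvability.
gcd(8, 16) = 8
Since 8 divides 56, solutions exist.

Step 2: Apply extended Euclidean algorithm to find gcd.
We find integers such that 8*x0 + 16*y0 = 8

Step 3: Scale the particular solution.
Multiply by 56/8 = 7:
i = 7, j = 0

Step 4: Verify.
8*(7) + 16*(0) = 56 = 56 ✓

i = 7, j = 0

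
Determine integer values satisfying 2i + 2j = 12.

Step 1: Check solvability.
gcd(2, 2) = 2
Since 2 divides 12, solutions exist.

Step 2: Apply extended Euclidean algorithm to find gcd.
We find integers such that 2*x0 + 2*y0 = 2

Step 3: Scale the particular solution.
Multiply by 12/2 = 6:
i = 0, j = 6

Step 4: Verify.
2*(0) + 2*(6) = 12 = 12 ✓

i = 0, j = 6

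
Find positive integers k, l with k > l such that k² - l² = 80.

Factor: k² - l² = (k+l)(k-l) = 80.
We need two factors of 80 with the same parity.
Use k+l = 40 and k-l = 2 (product 40·2 = 80).
Adding: 2k = 42, so k = 21.
Subtracting: 2l = 38, so l = 19.
Check: 21² - 19² = 441 - 361 = 80 ✓

k = 21, l = 19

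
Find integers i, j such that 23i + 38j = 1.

Step 1: Check solvability.
gcd(23, 38) = 1
Since 1 divides 1, solutions exist.

Step 2: Apply extended Euclidean algorithm to find gcd.
We find integers such that 23*x0 + 38*y0 = 1

Step 3: Scale the particular solution.
Multiply by 1/1 = 1:
i = 5, j = -3

Step 4: Verify.
23*(5) + 38*(-3) = 1 = 1 ✓

i = 5, j = -3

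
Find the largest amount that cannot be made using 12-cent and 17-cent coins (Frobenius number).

For two coprime denominations a and b, the Frobenius number (largest value not representable as a non-negative combination) is ab - a - b.
Here gcd(12, 17) = 1, so they are coprime.
F(12, 17) = 12·17 - 12 - 17 = 204 - 29 = 175

175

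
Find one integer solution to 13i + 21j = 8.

Step 1: Check solvability.
gcd(13, 21) = 1
Since 1 divides 8, solutions exist.

Step 2: Apply extended Euclidean algorithm to find gcd.
We find integers such that 13*x0 + 21*y0 = 1

Step 3: Scale the particular solution.
Multiply by 8/1 = 8:
i = -64, j = 40

Step 4: Verify.
13*(-64) + 21*(40) = 8 = 8 ✓

i = -64, j = 40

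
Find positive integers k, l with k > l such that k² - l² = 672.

Factor: k² - l² = (k+l)(k-l) = 672.
We need two factors of 672 with the same parity.
Use k+l = 336 and k-l = 2 (product 336·2 = 672).
Adding: 2k = 338, so k = 169.
Subtracting: 2l = 334, so l = 167.
Check: 169² - 167² = 28561 - 27889 = 672 ✓

k = 169, l = 167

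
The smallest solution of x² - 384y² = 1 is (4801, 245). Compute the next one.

Solutions to x² - Dy² = 1 are generated by powers of (x₀ + y₀√D).
The next solution satisfies x₁ + y₁√384 = (x₀ + y₀√384)², giving:
x₁ = x₀² + 384y₀² = 4801² + 384·245² = 23049601 + 23049600 = 46099201
y₁ = 2x₀y₀ = 2·4801·245 = 2352490

Verify: 46099201² - 384·2352490² = 2125136332838401 - 2125136332838400 = 1 ✓

x = 46099201, y = 2352490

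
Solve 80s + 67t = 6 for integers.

Step 1: Check solvability.
gcd(80, 67) = 1
Since 1 divides 6, solutions exist.

Step 2: Apply extended Euclidean algorithm to find gcd.
We find integers such that 80*x0 + 67*y0 = 1

Step 3: Scale the particular solution.
Multiply by 6/1 = 6:
s = 186, t = -222

Step 4: Verify.
80*(186) + 67*(-222) = 6 = 6 ✓

s = 186, t = -222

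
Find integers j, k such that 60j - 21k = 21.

Step 1: Check solvability.
gcd(60, 21) = 3
Since 3 divides 21, solutions exist.

Step 2: Apply extended Euclidean algorithm to find gcd.
We find integers such that 60*x0 + 21*y0 = 3

Step 3: Scale the particular solution.
Multiply by 21/3 = 7:
j = -7, k = -21

Step 4: Verify.
60*(-7) - 21*(-21) = 21 = 21 ✓

j = -7, k = -21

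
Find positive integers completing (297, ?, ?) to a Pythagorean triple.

We need the other leg and hypotenuse such that 297² + x² = c².
Take x = 304, c = 425: 297² + 304² = 88209 + 92416 = 180625 = 425² ✓
Triple: (297, 304, 425)

(297, 304, 425)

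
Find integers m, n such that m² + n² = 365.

We need to find integers m, n > 0 such that m² + n² = 365.
Trying m = 2: n² = 365 - 2² = 365 - 4 = 361
n = 19
Check: 2² + 19² = 4 + 361 = 365 ✓

365 = 2² + 19²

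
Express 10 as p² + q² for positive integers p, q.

We need to find integers p, q > 0 such that p² + q² = 10.
Trying p = 1: q² = 10 - 1² = 10 - 1 = 9
q = 3
Check: 1² + 3² = 1 + 9 = 10 ✓

10 = 1² + 3²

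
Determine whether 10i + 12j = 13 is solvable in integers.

Step 1: Compute gcd(10, 12).
gcd(10, 12) = 2

Step 2: Check divisibility.
Does 2 divide 13? 13 = 2 x 6 + 1, so no.

By the theorem on linear Diophantine equations, 10i + 12j = 13 has integer solutions if and only if gcd(10, 12) divides 13. Since 2 does not divide 13, no solutions exist.

No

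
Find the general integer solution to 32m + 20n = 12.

Step 1: Compute gcd(32, 20) = 4.
Since 4 divides 12, solutions exist.

Step 2: Find a particular solution using extended Euclidean algorithm.
We get m₀ = 6, n₀ = -9.
Check: 32*6 + 20*-9 = 12 = 12 ✓

Step 3: Write the general solution.
m = 6 + (20/4)t = 6 + 5t
n = -9 - (32/4)t = -9 - 8t
for any integer t.

m = 6 + 5t, n = -9 - 8t for integer t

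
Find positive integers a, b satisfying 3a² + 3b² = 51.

Try small values of a and check whether (51 - 3a²)/3 is a perfect square.
a = 4: 3·4² = 48, so 3b² = 51 - 48 = 3, giving b² = 1, b = 1.
Check: 3·4² + 3·1² = 48 + 3 = 51 ✓

a = 4, b = 1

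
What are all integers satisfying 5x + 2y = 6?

Step 1: Compute gcd(5, 2) = 1.
Since 1 divides 6, solutions exist.

Step 2: Find a particular solution using extended Euclidean algorithm.
We get x₀ = 6, y₀ = -12.
Check: 5*6 + 2*-12 = 6 = 6 ✓

Step 3: Write the general solution.
x = 6 + (2/1)t = 6 + 2t
y = -12 - (5/1)t = -12 - 5t
for any integer t.

x = 6 + 2t, y = -12 - 5t for integer t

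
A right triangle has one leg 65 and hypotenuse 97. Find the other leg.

b² = c² - a² = 9409 - 4225 = 5184
b = 72

72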